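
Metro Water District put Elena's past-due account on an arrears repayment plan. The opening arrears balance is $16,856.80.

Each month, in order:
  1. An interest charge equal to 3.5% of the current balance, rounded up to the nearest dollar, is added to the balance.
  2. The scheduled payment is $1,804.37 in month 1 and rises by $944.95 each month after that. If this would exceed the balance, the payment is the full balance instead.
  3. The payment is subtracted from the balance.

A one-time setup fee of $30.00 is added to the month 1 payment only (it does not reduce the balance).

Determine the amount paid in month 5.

$5,584.17

Month 1: opening $16,856.80; interest $590.00 → $17,446.80; payment $1,804.37 (+ $30.00 fee); balance $15,642.43
Month 2: opening $15,642.43; interest $548.00 → $16,190.43; payment $2,749.32; balance $13,441.11
Month 3: opening $13,441.11; interest $471.00 → $13,912.11; payment $3,694.27; balance $10,217.84
Month 4: opening $10,217.84; interest $358.00 → $10,575.84; payment $4,639.22; balance $5,936.62
Month 5: opening $5,936.62; interest $208.00 → $6,144.62; payment $5,584.17; balance $560.45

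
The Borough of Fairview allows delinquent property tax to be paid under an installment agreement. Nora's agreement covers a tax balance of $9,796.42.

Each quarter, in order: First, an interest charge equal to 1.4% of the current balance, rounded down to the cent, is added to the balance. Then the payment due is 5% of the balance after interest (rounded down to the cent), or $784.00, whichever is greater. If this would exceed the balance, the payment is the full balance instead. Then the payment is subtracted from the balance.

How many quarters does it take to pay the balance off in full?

Quarter 1: $9,796.42 +$137.14 interest = $9,933.56; pay $784.00 → $9,149.56
Quarter 2: $9,149.56 +$128.09 interest = $9,277.65; pay $784.00 → $8,493.65
Quarter 3: $8,493.65 +$118.91 interest = $8,612.56; pay $784.00 → $7,828.56
Quarter 4: $7,828.56 +$109.59 interest = $7,938.15; pay $784.00 → $7,154.15
Quarter 5: $7,154.15 +$100.15 interest = $7,254.30; pay $784.00 → $6,470.30
Quarter 6: $6,470.30 +$90.58 interest = $6,560.88; pay $784.00 → $5,776.88
Quarter 7: $5,776.88 +$80.87 interest = $5,857.75; pay $784.00 → $5,073.75
Quarter 8: $5,073.75 +$71.03 interest = $5,144.78; pay $784.00 → $4,360.78
Quarter 9: $4,360.78 +$61.05 interest = $4,421.83; pay $784.00 → $3,637.83
Quarter 10: $3,637.83 +$50.92 interest = $3,688.75; pay $784.00 → $2,904.75
Quarter 11: $2,904.75 +$40.66 interest = $2,945.41; pay $784.00 → $2,161.41
Quarter 12: $2,161.41 +$30.25 interest = $2,191.66; pay $784.00 → $1,407.66
Quarter 13: $1,407.66 +$19.70 interest = $1,427.36; pay $784.00 → $643.36
Quarter 14: $643.36 +$9.00 interest = $652.36; pay $652.36 → $0.00
Balance reaches $0.00 in quarter 14.

14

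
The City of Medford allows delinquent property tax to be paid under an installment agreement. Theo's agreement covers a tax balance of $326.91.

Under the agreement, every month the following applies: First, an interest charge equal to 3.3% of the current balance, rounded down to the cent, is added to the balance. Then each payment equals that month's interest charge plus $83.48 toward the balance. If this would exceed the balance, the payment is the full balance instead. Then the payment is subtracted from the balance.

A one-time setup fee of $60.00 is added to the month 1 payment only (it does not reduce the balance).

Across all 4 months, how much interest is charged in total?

$26.60

Month 1: $326.91 +$10.78 interest = $337.69; pay $94.26 (+ $60.00 fee) → $243.43
Month 2: $243.43 +$8.03 interest = $251.46; pay $91.51 → $159.95
Month 3: $159.95 +$5.27 interest = $165.22; pay $88.75 → $76.47
Month 4: $76.47 +$2.52 interest = $78.99; pay $78.99 → $0.00
Total interest: $10.78 + $8.03 + $5.27 + $2.52 = $26.60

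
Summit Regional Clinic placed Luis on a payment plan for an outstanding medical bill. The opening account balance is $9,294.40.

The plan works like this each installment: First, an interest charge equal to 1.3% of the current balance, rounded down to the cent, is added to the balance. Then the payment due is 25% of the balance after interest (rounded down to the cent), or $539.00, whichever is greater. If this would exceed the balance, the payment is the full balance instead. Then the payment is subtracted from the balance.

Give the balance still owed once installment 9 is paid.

$219.99

Installment 1: opening $9,294.40; interest $120.82 → $9,415.22; payment $2,353.80; balance $7,061.42
Installment 2: opening $7,061.42; interest $91.79 → $7,153.21; payment $1,788.30; balance $5,364.91
Installment 3: opening $5,364.91; interest $69.74 → $5,434.65; payment $1,358.66; balance $4,075.99
Installment 4: opening $4,075.99; interest $52.98 → $4,128.97; payment $1,032.24; balance $3,096.73
Installment 5: opening $3,096.73; interest $40.25 → $3,136.98; payment $784.24; balance $2,352.74
Installment 6: opening $2,352.74; interest $30.58 → $2,383.32; payment $595.83; balance $1,787.49
Installment 7: opening $1,787.49; interest $23.23 → $1,810.72; payment $539.00; balance $1,271.72
Installment 8: opening $1,271.72; interest $16.53 → $1,288.25; payment $539.00; balance $749.25
Installment 9: opening $749.25; interest $9.74 → $758.99; payment $539.00; balance $219.99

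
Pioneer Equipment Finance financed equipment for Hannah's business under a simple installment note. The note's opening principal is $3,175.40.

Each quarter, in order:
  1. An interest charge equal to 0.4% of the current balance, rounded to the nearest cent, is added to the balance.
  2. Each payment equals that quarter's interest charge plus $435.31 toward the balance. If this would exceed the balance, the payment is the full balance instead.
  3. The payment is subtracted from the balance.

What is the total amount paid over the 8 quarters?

$3,228.26

Quarter 1: opening $3,175.40; interest $12.70 → $3,188.10; payment $448.01; balance $2,740.09
Quarter 2: opening $2,740.09; interest $10.96 → $2,751.05; payment $446.27; balance $2,304.78
Quarter 3: opening $2,304.78; interest $9.22 → $2,314.00; payment $444.53; balance $1,869.47
Quarter 4: opening $1,869.47; interest $7.48 → $1,876.95; payment $442.79; balance $1,434.16
Quarter 5: opening $1,434.16; interest $5.74 → $1,439.90; payment $441.05; balance $998.85
Quarter 6: opening $998.85; interest $4.00 → $1,002.85; payment $439.31; balance $563.54
Quarter 7: opening $563.54; interest $2.25 → $565.79; payment $437.56; balance $128.23
Quarter 8: opening $128.23; interest $0.51 → $128.74; payment $128.74; balance $0.00
Total paid: $3,228.26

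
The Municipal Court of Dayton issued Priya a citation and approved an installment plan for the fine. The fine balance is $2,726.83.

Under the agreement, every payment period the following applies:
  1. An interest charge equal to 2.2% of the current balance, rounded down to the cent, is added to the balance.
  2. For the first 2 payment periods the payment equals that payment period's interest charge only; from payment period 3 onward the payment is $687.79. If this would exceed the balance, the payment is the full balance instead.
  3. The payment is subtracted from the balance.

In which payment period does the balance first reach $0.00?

7

Payment period 1: opening $2,726.83; interest $59.99 → $2,786.82; payment $59.99; balance $2,726.83
Payment period 2: opening $2,726.83; interest $59.99 → $2,786.82; payment $59.99; balance $2,726.83
Payment period 3: opening $2,726.83; interest $59.99 → $2,786.82; payment $687.79; balance $2,099.03
Payment period 4: opening $2,099.03; interest $46.17 → $2,145.20; payment $687.79; balance $1,457.41
Payment period 5: opening $1,457.41; interest $32.06 → $1,489.47; payment $687.79; balance $801.68
Payment period 6: opening $801.68; interest $17.63 → $819.31; payment $687.79; balance $131.52
Payment period 7: opening $131.52; interest $2.89 → $134.41; payment $134.41; balance $0.00
Balance reaches $0.00 in payment period 7.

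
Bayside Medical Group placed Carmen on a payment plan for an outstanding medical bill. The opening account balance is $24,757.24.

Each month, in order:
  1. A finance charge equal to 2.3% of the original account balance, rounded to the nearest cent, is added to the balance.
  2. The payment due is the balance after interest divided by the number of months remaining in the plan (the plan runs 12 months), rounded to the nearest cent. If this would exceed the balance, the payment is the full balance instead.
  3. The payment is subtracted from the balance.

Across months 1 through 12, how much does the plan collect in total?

# | Opening | Interest | Payment | End bal
1 | $24,757.24 | $569.42 | $2,110.56 | $23,216.10
2 | $23,216.10 | $569.42 | $2,162.32 | $21,623.20
3 | $21,623.20 | $569.42 | $2,219.26 | $19,973.36
4 | $19,973.36 | $569.42 | $2,282.53 | $18,260.25
5 | $18,260.25 | $569.42 | $2,353.71 | $16,475.96
6 | $16,475.96 | $569.42 | $2,435.05 | $14,610.33
7 | $14,610.33 | $569.42 | $2,529.96 | $12,649.79
8 | $12,649.79 | $569.42 | $2,643.84 | $10,575.37
9 | $10,575.37 | $569.42 | $2,786.20 | $8,358.59
10 | $8,358.59 | $569.42 | $2,976.00 | $5,952.01
11 | $5,952.01 | $569.42 | $3,260.72 | $3,260.71
12 | $3,260.71 | $569.42 | $3,830.13 | $0.00
Total paid: $31,590.28

$31,590.28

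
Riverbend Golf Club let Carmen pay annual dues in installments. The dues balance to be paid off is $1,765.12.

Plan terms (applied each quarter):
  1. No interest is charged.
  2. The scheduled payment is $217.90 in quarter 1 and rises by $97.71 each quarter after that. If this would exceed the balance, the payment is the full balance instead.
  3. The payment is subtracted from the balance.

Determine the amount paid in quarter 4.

$511.03

Quarter 1: opening $1,765.12; payment $217.90; balance $1,547.22
Quarter 2: opening $1,547.22; payment $315.61; balance $1,231.61
Quarter 3: opening $1,231.61; payment $413.32; balance $818.29
Quarter 4: opening $818.29; payment $511.03; balance $307.26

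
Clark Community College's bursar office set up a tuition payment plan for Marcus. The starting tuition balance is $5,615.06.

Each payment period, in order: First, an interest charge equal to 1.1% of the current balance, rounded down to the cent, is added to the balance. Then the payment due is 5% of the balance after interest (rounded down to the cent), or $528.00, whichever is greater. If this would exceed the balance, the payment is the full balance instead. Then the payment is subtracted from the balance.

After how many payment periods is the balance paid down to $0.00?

Payment period 1: opening $5,615.06; interest $61.76 → $5,676.82; payment $528.00; balance $5,148.82
Payment period 2: opening $5,148.82; interest $56.63 → $5,205.45; payment $528.00; balance $4,677.45
Payment period 3: opening $4,677.45; interest $51.45 → $4,728.90; payment $528.00; balance $4,200.90
Payment period 4: opening $4,200.90; interest $46.20 → $4,247.10; payment $528.00; balance $3,719.10
Payment period 5: opening $3,719.10; interest $40.91 → $3,760.01; payment $528.00; balance $3,232.01
Payment period 6: opening $3,232.01; interest $35.55 → $3,267.56; payment $528.00; balance $2,739.56
Payment period 7: opening $2,739.56; interest $30.13 → $2,769.69; payment $528.00; balance $2,241.69
Payment period 8: opening $2,241.69; interest $24.65 → $2,266.34; payment $528.00; balance $1,738.34
Payment period 9: opening $1,738.34; interest $19.12 → $1,757.46; payment $528.00; balance $1,229.46
Payment period 10: opening $1,229.46; interest $13.52 → $1,242.98; payment $528.00; balance $714.98
Payment period 11: opening $714.98; interest $7.86 → $722.84; payment $528.00; balance $194.84
Payment period 12: opening $194.84; interest $2.14 → $196.98; payment $196.98; balance $0.00
Balance reaches $0.00 in payment period 12.

12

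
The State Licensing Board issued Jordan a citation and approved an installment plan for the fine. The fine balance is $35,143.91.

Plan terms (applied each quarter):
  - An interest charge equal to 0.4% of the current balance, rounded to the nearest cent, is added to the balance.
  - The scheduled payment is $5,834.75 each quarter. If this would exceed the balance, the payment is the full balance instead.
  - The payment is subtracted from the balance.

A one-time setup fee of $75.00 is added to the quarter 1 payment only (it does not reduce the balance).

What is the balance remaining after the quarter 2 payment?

$23,732.79

# | Opening | Interest | Payment | Fee | End bal
1 | $35,143.91 | $140.58 | $5,834.75 | $75.00 | $29,449.74
2 | $29,449.74 | $117.80 | $5,834.75 | — | $23,732.79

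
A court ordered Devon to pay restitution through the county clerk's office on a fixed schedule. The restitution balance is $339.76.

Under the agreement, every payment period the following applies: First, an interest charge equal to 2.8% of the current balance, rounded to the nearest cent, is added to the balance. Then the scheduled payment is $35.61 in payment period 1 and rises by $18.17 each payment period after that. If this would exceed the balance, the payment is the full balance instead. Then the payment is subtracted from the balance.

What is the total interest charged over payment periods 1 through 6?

Payment period 1: opening $339.76; interest $9.51 → $349.27; payment $35.61; balance $313.66
Payment period 2: opening $313.66; interest $8.78 → $322.44; payment $53.78; balance $268.66
Payment period 3: opening $268.66; interest $7.52 → $276.18; payment $71.95; balance $204.23
Payment period 4: opening $204.23; interest $5.72 → $209.95; payment $90.12; balance $119.83
Payment period 5: opening $119.83; interest $3.36 → $123.19; payment $108.29; balance $14.90
Payment period 6: opening $14.90; interest $0.42 → $15.32; payment $15.32; balance $0.00
Total interest: $9.51 + $8.78 + $7.52 + $5.72 + $3.36 + $0.42 = $35.31

$35.31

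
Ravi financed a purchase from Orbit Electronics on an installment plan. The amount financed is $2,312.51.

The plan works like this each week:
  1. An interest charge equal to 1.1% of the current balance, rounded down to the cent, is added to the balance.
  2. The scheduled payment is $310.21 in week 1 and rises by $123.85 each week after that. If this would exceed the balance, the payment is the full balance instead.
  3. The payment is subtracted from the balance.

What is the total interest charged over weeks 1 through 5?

Week 1: $2,312.51 +$25.43 interest = $2,337.94; pay $310.21 → $2,027.73
Week 2: $2,027.73 +$22.30 interest = $2,050.03; pay $434.06 → $1,615.97
Week 3: $1,615.97 +$17.77 interest = $1,633.74; pay $557.91 → $1,075.83
Week 4: $1,075.83 +$11.83 interest = $1,087.66; pay $681.76 → $405.90
Week 5: $405.90 +$4.46 interest = $410.36; pay $410.36 → $0.00
Total interest: $25.43 + $22.30 + $17.77 + $11.83 + $4.46 = $81.79

$81.79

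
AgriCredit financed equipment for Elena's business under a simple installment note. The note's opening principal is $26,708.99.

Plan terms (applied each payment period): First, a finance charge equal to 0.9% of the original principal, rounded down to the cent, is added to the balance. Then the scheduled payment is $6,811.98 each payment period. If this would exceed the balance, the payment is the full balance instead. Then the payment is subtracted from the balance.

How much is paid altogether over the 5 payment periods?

Payment period 1: opening $26,708.99; interest $240.38 → $26,949.37; payment $6,811.98; balance $20,137.39
Payment period 2: opening $20,137.39; interest $240.38 → $20,377.77; payment $6,811.98; balance $13,565.79
Payment period 3: opening $13,565.79; interest $240.38 → $13,806.17; payment $6,811.98; balance $6,994.19
Payment period 4: opening $6,994.19; interest $240.38 → $7,234.57; payment $6,811.98; balance $422.59
Payment period 5: opening $422.59; interest $240.38 → $662.97; payment $662.97; balance $0.00
Total paid: $27,910.89

$27,910.89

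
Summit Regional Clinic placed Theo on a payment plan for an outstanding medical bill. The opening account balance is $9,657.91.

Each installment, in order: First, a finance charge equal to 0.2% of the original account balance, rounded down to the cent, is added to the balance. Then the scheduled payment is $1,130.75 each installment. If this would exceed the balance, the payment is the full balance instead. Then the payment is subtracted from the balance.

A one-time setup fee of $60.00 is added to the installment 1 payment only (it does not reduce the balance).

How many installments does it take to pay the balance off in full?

# | Opening | Interest | Payment | Fee | End bal
1 | $9,657.91 | $19.31 | $1,130.75 | $60.00 | $8,546.47
2 | $8,546.47 | $19.31 | $1,130.75 | — | $7,435.03
3 | $7,435.03 | $19.31 | $1,130.75 | — | $6,323.59
4 | $6,323.59 | $19.31 | $1,130.75 | — | $5,212.15
5 | $5,212.15 | $19.31 | $1,130.75 | — | $4,100.71
6 | $4,100.71 | $19.31 | $1,130.75 | — | $2,989.27
7 | $2,989.27 | $19.31 | $1,130.75 | — | $1,877.83
8 | $1,877.83 | $19.31 | $1,130.75 | — | $766.39
9 | $766.39 | $19.31 | $785.70 | — | $0.00
Balance reaches $0.00 in installment 9.

9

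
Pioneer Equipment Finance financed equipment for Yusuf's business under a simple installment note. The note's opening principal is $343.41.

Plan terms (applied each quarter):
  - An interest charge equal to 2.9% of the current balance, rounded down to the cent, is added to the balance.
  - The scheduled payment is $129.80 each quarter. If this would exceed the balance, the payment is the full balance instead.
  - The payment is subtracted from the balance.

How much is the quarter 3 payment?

$103.14

# | Opening | Interest | Payment | End bal
1 | $343.41 | $9.95 | $129.80 | $223.56
2 | $223.56 | $6.48 | $129.80 | $100.24
3 | $100.24 | $2.90 | $103.14 | $0.00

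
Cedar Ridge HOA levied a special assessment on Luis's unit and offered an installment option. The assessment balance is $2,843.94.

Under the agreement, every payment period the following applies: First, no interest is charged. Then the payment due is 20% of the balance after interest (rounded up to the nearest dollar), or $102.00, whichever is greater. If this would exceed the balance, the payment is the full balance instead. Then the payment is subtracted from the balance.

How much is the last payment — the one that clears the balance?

Payment period 1: opening $2,843.94; payment $569.00; balance $2,274.94
Payment period 2: opening $2,274.94; payment $455.00; balance $1,819.94
Payment period 3: opening $1,819.94; payment $364.00; balance $1,455.94
Payment period 4: opening $1,455.94; payment $292.00; balance $1,163.94
Payment period 5: opening $1,163.94; payment $233.00; balance $930.94
Payment period 6: opening $930.94; payment $187.00; balance $743.94
Payment period 7: opening $743.94; payment $149.00; balance $594.94
Payment period 8: opening $594.94; payment $119.00; balance $475.94
Payment period 9: opening $475.94; payment $102.00; balance $373.94
Payment period 10: opening $373.94; payment $102.00; balance $271.94
Payment period 11: opening $271.94; payment $102.00; balance $169.94
Payment period 12: opening $169.94; payment $102.00; balance $67.94
Payment period 13: opening $67.94; payment $67.94; balance $0.00

$67.94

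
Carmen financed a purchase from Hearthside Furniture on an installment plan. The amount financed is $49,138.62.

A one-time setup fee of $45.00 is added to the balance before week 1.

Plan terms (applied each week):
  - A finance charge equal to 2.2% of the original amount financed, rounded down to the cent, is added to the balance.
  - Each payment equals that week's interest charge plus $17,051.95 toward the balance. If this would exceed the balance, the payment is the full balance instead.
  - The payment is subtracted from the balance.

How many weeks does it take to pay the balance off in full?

Week 1: opening $49,183.62; interest $1,081.04 → $50,264.66; payment $18,132.99; balance $32,131.67
Week 2: opening $32,131.67; interest $1,081.04 → $33,212.71; payment $18,132.99; balance $15,079.72
Week 3: opening $15,079.72; interest $1,081.04 → $16,160.76; payment $16,160.76; balance $0.00
Balance reaches $0.00 in week 3.

3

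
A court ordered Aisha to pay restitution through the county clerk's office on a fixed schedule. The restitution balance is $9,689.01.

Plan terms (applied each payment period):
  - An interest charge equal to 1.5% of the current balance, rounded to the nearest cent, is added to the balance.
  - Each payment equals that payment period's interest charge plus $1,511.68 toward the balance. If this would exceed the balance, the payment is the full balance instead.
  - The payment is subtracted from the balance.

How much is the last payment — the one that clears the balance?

$628.21

Payment period 1: opening $9,689.01; interest $145.34 → $9,834.35; payment $1,657.02; balance $8,177.33
Payment period 2: opening $8,177.33; interest $122.66 → $8,299.99; payment $1,634.34; balance $6,665.65
Payment period 3: opening $6,665.65; interest $99.98 → $6,765.63; payment $1,611.66; balance $5,153.97
Payment period 4: opening $5,153.97; interest $77.31 → $5,231.28; payment $1,588.99; balance $3,642.29
Payment period 5: opening $3,642.29; interest $54.63 → $3,696.92; payment $1,566.31; balance $2,130.61
Payment period 6: opening $2,130.61; interest $31.96 → $2,162.57; payment $1,543.64; balance $618.93
Payment period 7: opening $618.93; interest $9.28 → $628.21; payment $628.21; balance $0.00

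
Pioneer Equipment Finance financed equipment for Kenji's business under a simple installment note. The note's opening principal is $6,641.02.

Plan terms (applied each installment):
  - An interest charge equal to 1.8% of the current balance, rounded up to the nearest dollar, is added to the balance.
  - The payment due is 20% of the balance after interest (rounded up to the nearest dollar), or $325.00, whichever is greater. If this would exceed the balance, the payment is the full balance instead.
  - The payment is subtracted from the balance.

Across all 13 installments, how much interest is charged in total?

# | Opening | Interest | Payment | End bal
1 | $6,641.02 | $120.00 | $1,353.00 | $5,408.02
2 | $5,408.02 | $98.00 | $1,102.00 | $4,404.02
3 | $4,404.02 | $80.00 | $897.00 | $3,587.02
4 | $3,587.02 | $65.00 | $731.00 | $2,921.02
5 | $2,921.02 | $53.00 | $595.00 | $2,379.02
6 | $2,379.02 | $43.00 | $485.00 | $1,937.02
7 | $1,937.02 | $35.00 | $395.00 | $1,577.02
8 | $1,577.02 | $29.00 | $325.00 | $1,281.02
9 | $1,281.02 | $24.00 | $325.00 | $980.02
10 | $980.02 | $18.00 | $325.00 | $673.02
11 | $673.02 | $13.00 | $325.00 | $361.02
12 | $361.02 | $7.00 | $325.00 | $43.02
13 | $43.02 | $1.00 | $44.02 | $0.00
Total interest: $120.00 + $98.00 + $80.00 + $65.00 + $53.00 + $43.00 + $35.00 + $29.00 + $24.00 + $18.00 + $13.00 + $7.00 + $1.00 = $586.00

$586.00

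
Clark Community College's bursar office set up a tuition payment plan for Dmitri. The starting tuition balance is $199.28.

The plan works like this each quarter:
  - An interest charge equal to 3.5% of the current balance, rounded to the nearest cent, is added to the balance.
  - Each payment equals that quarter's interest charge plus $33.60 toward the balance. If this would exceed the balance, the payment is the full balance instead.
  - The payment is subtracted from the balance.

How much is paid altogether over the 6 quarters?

# | Opening | Interest | Payment | End bal
1 | $199.28 | $6.97 | $40.57 | $165.68
2 | $165.68 | $5.80 | $39.40 | $132.08
3 | $132.08 | $4.62 | $38.22 | $98.48
4 | $98.48 | $3.45 | $37.05 | $64.88
5 | $64.88 | $2.27 | $35.87 | $31.28
6 | $31.28 | $1.09 | $32.37 | $0.00
Total paid: $223.48

$223.48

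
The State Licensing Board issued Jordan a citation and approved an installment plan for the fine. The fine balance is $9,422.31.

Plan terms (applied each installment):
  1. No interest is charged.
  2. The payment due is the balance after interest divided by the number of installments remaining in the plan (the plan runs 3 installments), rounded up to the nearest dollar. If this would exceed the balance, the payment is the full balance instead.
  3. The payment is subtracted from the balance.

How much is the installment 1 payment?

$3,141.00

Installment 1: $9,422.31 − $3,141.00 → $6,281.31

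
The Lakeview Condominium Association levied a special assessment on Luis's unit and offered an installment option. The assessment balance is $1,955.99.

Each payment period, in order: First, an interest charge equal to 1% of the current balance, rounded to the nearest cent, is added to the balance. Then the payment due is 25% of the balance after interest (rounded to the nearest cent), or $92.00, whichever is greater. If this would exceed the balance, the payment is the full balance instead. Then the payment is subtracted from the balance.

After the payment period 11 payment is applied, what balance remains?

$0.00

# | Opening | Interest | Payment | End bal
1 | $1,955.99 | $19.56 | $493.89 | $1,481.66
2 | $1,481.66 | $14.82 | $374.12 | $1,122.36
3 | $1,122.36 | $11.22 | $283.40 | $850.18
4 | $850.18 | $8.50 | $214.67 | $644.01
5 | $644.01 | $6.44 | $162.61 | $487.84
6 | $487.84 | $4.88 | $123.18 | $369.54
7 | $369.54 | $3.70 | $93.31 | $279.93
8 | $279.93 | $2.80 | $92.00 | $190.73
9 | $190.73 | $1.91 | $92.00 | $100.64
10 | $100.64 | $1.01 | $92.00 | $9.65
11 | $9.65 | $0.10 | $9.75 | $0.00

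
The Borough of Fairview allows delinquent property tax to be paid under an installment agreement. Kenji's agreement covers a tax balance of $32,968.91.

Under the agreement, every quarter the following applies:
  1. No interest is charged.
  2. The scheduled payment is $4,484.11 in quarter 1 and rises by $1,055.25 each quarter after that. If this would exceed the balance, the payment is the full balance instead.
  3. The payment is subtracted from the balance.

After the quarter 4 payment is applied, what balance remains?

Quarter 1: opening $32,968.91; payment $4,484.11; balance $28,484.80
Quarter 2: opening $28,484.80; payment $5,539.36; balance $22,945.44
Quarter 3: opening $22,945.44; payment $6,594.61; balance $16,350.83
Quarter 4: opening $16,350.83; payment $7,649.86; balance $8,700.97

$8,700.97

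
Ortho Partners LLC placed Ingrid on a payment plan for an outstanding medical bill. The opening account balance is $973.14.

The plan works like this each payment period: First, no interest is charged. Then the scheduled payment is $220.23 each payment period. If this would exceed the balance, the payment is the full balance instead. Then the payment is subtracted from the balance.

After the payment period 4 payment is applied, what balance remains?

Payment period 1: $973.14 − $220.23 → $752.91
Payment period 2: $752.91 − $220.23 → $532.68
Payment period 3: $532.68 − $220.23 → $312.45
Payment period 4: $312.45 − $220.23 → $92.22

$92.22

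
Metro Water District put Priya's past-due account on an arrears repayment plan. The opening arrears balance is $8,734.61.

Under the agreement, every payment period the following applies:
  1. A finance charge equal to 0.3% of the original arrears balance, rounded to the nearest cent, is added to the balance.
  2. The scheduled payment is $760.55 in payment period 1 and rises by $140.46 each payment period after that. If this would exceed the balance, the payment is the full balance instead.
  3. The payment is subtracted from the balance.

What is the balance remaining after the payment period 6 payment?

# | Opening | Interest | Payment | End bal
1 | $8,734.61 | $26.20 | $760.55 | $8,000.26
2 | $8,000.26 | $26.20 | $901.01 | $7,125.45
3 | $7,125.45 | $26.20 | $1,041.47 | $6,110.18
4 | $6,110.18 | $26.20 | $1,181.93 | $4,954.45
5 | $4,954.45 | $26.20 | $1,322.39 | $3,658.26
6 | $3,658.26 | $26.20 | $1,462.85 | $2,221.61

$2,221.61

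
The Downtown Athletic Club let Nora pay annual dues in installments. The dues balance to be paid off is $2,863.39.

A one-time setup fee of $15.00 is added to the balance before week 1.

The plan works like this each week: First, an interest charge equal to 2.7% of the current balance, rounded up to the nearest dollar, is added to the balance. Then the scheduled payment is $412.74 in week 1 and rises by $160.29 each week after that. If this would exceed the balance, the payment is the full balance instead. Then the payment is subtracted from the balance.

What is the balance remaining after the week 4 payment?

$505.69

Week 1: opening $2,878.39; interest $78.00 → $2,956.39; payment $412.74; balance $2,543.65
Week 2: opening $2,543.65; interest $69.00 → $2,612.65; payment $573.03; balance $2,039.62
Week 3: opening $2,039.62; interest $56.00 → $2,095.62; payment $733.32; balance $1,362.30
Week 4: opening $1,362.30; interest $37.00 → $1,399.30; payment $893.61; balance $505.69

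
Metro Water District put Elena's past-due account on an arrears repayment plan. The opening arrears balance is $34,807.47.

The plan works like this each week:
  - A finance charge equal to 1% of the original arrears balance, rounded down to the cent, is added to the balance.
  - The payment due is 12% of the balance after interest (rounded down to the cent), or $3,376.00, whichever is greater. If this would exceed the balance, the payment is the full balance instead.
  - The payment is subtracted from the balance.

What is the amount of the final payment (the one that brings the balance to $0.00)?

$627.46

# | Opening | Interest | Payment | End bal
1 | $34,807.47 | $348.07 | $4,218.66 | $30,936.88
2 | $30,936.88 | $348.07 | $3,754.19 | $27,530.76
3 | $27,530.76 | $348.07 | $3,376.00 | $24,502.83
4 | $24,502.83 | $348.07 | $3,376.00 | $21,474.90
5 | $21,474.90 | $348.07 | $3,376.00 | $18,446.97
6 | $18,446.97 | $348.07 | $3,376.00 | $15,419.04
7 | $15,419.04 | $348.07 | $3,376.00 | $12,391.11
8 | $12,391.11 | $348.07 | $3,376.00 | $9,363.18
9 | $9,363.18 | $348.07 | $3,376.00 | $6,335.25
10 | $6,335.25 | $348.07 | $3,376.00 | $3,307.32
11 | $3,307.32 | $348.07 | $3,376.00 | $279.39
12 | $279.39 | $348.07 | $627.46 | $0.00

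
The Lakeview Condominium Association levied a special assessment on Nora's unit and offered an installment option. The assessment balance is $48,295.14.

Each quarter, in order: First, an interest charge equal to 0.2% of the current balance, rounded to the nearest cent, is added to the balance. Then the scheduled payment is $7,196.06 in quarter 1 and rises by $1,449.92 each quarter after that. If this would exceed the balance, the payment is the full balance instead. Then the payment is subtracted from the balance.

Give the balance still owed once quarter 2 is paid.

Quarter 1: opening $48,295.14; interest $96.59 → $48,391.73; payment $7,196.06; balance $41,195.67
Quarter 2: opening $41,195.67; interest $82.39 → $41,278.06; payment $8,645.98; balance $32,632.08

$32,632.08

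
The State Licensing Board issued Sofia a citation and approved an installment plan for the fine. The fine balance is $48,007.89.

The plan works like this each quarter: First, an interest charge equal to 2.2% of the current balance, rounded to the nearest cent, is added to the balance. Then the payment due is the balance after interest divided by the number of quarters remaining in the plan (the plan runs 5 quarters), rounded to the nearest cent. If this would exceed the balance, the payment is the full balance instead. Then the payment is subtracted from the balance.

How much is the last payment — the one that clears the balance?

Quarter 1: $48,007.89 +$1,056.17 interest = $49,064.06; pay $9,812.81 → $39,251.25
Quarter 2: $39,251.25 +$863.53 interest = $40,114.78; pay $10,028.70 → $30,086.08
Quarter 3: $30,086.08 +$661.89 interest = $30,747.97; pay $10,249.32 → $20,498.65
Quarter 4: $20,498.65 +$450.97 interest = $20,949.62; pay $10,474.81 → $10,474.81
Quarter 5: $10,474.81 +$230.45 interest = $10,705.26; pay $10,705.26 → $0.00

$10,705.26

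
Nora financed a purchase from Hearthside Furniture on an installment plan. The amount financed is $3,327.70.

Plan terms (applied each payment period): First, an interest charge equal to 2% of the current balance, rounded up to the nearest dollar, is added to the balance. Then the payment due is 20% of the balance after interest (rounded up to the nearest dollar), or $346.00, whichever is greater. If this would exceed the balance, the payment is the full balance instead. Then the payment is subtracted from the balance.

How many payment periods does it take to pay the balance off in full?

Payment period 1: $3,327.70 +$67.00 interest = $3,394.70; pay $679.00 → $2,715.70
Payment period 2: $2,715.70 +$55.00 interest = $2,770.70; pay $555.00 → $2,215.70
Payment period 3: $2,215.70 +$45.00 interest = $2,260.70; pay $453.00 → $1,807.70
Payment period 4: $1,807.70 +$37.00 interest = $1,844.70; pay $369.00 → $1,475.70
Payment period 5: $1,475.70 +$30.00 interest = $1,505.70; pay $346.00 → $1,159.70
Payment period 6: $1,159.70 +$24.00 interest = $1,183.70; pay $346.00 → $837.70
Payment period 7: $837.70 +$17.00 interest = $854.70; pay $346.00 → $508.70
Payment period 8: $508.70 +$11.00 interest = $519.70; pay $346.00 → $173.70
Payment period 9: $173.70 +$4.00 interest = $177.70; pay $177.70 → $0.00
Balance reaches $0.00 in payment period 9.

9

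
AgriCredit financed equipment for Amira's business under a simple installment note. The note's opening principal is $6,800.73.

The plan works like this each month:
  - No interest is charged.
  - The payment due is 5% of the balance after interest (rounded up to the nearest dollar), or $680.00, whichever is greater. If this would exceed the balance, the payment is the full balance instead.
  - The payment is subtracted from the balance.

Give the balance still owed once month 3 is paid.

Month 1: opening $6,800.73; payment $680.00; balance $6,120.73
Month 2: opening $6,120.73; payment $680.00; balance $5,440.73
Month 3: opening $5,440.73; payment $680.00; balance $4,760.73

$4,760.73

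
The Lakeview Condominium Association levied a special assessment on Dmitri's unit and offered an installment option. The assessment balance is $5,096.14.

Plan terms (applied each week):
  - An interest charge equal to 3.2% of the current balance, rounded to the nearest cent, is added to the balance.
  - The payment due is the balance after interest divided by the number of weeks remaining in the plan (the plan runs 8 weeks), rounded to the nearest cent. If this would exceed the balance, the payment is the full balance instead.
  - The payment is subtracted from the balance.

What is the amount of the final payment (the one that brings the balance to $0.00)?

$819.57

# | Opening | Interest | Payment | End bal
1 | $5,096.14 | $163.08 | $657.40 | $4,601.82
2 | $4,601.82 | $147.26 | $678.44 | $4,070.64
3 | $4,070.64 | $130.26 | $700.15 | $3,500.75
4 | $3,500.75 | $112.02 | $722.55 | $2,890.22
5 | $2,890.22 | $92.49 | $745.68 | $2,237.03
6 | $2,237.03 | $71.58 | $769.54 | $1,539.07
7 | $1,539.07 | $49.25 | $794.16 | $794.16
8 | $794.16 | $25.41 | $819.57 | $0.00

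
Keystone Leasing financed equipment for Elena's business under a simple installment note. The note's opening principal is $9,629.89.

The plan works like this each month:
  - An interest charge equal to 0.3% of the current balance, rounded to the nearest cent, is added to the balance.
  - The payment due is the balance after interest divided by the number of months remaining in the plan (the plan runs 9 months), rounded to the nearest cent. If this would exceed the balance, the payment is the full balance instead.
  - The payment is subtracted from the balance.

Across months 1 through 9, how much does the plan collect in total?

Month 1: $9,629.89 +$28.89 interest = $9,658.78; pay $1,073.20 → $8,585.58
Month 2: $8,585.58 +$25.76 interest = $8,611.34; pay $1,076.42 → $7,534.92
Month 3: $7,534.92 +$22.60 interest = $7,557.52; pay $1,079.65 → $6,477.87
Month 4: $6,477.87 +$19.43 interest = $6,497.30; pay $1,082.88 → $5,414.42
Month 5: $5,414.42 +$16.24 interest = $5,430.66; pay $1,086.13 → $4,344.53
Month 6: $4,344.53 +$13.03 interest = $4,357.56; pay $1,089.39 → $3,268.17
Month 7: $3,268.17 +$9.80 interest = $3,277.97; pay $1,092.66 → $2,185.31
Month 8: $2,185.31 +$6.56 interest = $2,191.87; pay $1,095.94 → $1,095.93
Month 9: $1,095.93 +$3.29 interest = $1,099.22; pay $1,099.22 → $0.00
Total paid: $9,775.49

$9,775.49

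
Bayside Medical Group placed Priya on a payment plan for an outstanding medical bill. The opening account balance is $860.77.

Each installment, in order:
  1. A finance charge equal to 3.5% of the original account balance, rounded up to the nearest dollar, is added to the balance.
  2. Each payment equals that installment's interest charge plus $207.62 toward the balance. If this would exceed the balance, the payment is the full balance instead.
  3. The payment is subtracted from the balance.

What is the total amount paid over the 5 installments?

Installment 1: opening $860.77; interest $31.00 → $891.77; payment $238.62; balance $653.15
Installment 2: opening $653.15; interest $31.00 → $684.15; payment $238.62; balance $445.53
Installment 3: opening $445.53; interest $31.00 → $476.53; payment $238.62; balance $237.91
Installment 4: opening $237.91; interest $31.00 → $268.91; payment $238.62; balance $30.29
Installment 5: opening $30.29; interest $31.00 → $61.29; payment $61.29; balance $0.00
Total paid: $1,015.77

$1,015.77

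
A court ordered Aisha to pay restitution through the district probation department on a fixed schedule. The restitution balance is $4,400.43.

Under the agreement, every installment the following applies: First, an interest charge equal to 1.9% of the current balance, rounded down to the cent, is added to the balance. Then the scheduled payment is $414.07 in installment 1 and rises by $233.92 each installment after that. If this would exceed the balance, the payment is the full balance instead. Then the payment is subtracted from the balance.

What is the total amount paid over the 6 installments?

Installment 1: opening $4,400.43; interest $83.60 → $4,484.03; payment $414.07; balance $4,069.96
Installment 2: opening $4,069.96; interest $77.32 → $4,147.28; payment $647.99; balance $3,499.29
Installment 3: opening $3,499.29; interest $66.48 → $3,565.77; payment $881.91; balance $2,683.86
Installment 4: opening $2,683.86; interest $50.99 → $2,734.85; payment $1,115.83; balance $1,619.02
Installment 5: opening $1,619.02; interest $30.76 → $1,649.78; payment $1,349.75; balance $300.03
Installment 6: opening $300.03; interest $5.70 → $305.73; payment $305.73; balance $0.00
Total paid: $4,715.28

$4,715.28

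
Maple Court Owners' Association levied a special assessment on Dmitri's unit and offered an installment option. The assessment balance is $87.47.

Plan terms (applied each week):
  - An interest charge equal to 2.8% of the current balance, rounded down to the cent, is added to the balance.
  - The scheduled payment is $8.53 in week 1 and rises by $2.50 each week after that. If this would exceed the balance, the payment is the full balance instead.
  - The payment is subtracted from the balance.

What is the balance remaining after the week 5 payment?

Week 1: $87.47 +$2.44 interest = $89.91; pay $8.53 → $81.38
Week 2: $81.38 +$2.27 interest = $83.65; pay $11.03 → $72.62
Week 3: $72.62 +$2.03 interest = $74.65; pay $13.53 → $61.12
Week 4: $61.12 +$1.71 interest = $62.83; pay $16.03 → $46.80
Week 5: $46.80 +$1.31 interest = $48.11; pay $18.53 → $29.58

$29.58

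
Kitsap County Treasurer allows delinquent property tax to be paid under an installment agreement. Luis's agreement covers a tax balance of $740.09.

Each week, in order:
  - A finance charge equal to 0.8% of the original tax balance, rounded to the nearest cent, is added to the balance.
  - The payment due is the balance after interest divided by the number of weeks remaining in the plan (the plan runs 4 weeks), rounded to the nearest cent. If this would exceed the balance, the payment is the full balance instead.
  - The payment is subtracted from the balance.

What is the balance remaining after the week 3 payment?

# | Opening | Interest | Payment | End bal
1 | $740.09 | $5.92 | $186.50 | $559.51
2 | $559.51 | $5.92 | $188.48 | $376.95
3 | $376.95 | $5.92 | $191.44 | $191.43

$191.43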